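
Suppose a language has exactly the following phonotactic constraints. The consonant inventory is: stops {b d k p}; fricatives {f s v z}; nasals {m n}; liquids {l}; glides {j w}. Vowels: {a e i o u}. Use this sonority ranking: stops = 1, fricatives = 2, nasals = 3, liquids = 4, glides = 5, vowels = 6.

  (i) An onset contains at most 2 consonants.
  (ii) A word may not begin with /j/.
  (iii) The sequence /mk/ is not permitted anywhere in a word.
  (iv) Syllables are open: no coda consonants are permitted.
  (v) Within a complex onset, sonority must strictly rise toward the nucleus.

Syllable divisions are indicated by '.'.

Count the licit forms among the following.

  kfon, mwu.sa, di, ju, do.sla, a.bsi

4

kfon — violates constraint (iv): syllable 1 coda /n/ has 1 consonant (> 0) → illicit
mwu.sa — σ1 onset /mw/ (3→5 rises), coda /∅/ ok; σ2 onset /s/, coda /∅/ ok → licit
di — σ1 onset /d/, coda /∅/ ok → licit
ju — violates constraint (ii): word begins with /j/ → illicit
do.sla — σ1 onset /d/, coda /∅/ ok; σ2 onset /sl/ (2→4 rises), coda /∅/ ok → licit
a.bsi — σ1 onset /∅/, coda /∅/ ok; σ2 onset /bs/ (1→2 rises), coda /∅/ ok → licit
Licit: mwu.sa, di, do.sla, a.bsi → 4.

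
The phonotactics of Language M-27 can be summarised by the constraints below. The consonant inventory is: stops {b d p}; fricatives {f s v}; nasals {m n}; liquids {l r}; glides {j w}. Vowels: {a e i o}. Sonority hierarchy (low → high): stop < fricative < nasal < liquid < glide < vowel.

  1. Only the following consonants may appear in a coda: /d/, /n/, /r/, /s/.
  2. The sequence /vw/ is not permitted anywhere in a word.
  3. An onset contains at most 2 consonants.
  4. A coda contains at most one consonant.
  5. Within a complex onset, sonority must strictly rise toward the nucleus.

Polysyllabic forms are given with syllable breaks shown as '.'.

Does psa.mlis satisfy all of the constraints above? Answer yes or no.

yes

psa.mlis — σ1 onset /ps/ (1→2 rises), coda /∅/ ok; σ2 onset /ml/ (3→4 rises), coda /s/ ok → licit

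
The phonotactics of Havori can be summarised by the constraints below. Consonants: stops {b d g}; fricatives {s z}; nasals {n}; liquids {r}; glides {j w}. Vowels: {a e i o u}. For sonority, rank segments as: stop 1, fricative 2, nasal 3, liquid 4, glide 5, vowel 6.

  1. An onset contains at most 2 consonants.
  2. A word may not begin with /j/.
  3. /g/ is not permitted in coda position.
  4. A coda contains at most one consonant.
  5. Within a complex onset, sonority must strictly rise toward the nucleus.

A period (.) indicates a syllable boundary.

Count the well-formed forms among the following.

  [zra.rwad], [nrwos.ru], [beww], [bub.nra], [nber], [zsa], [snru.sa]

2

[zra.rwad] — σ1 onset /zr/ (2→4 rises), coda /∅/ ok; σ2 onset /rw/ (4→5 rises), coda /d/ ok → well-formed
[nrwos.ru] — violates constraint 1: syllable 1 onset /nrw/ has 3 consonants (> 2) → ill-formed
[beww] — violates constraint 4: syllable 1 coda /ww/ has 2 consonants (> 1) → ill-formed
[bub.nra] — σ1 onset /b/, coda /b/ ok; σ2 onset /nr/ (3→4 rises), coda /∅/ ok → well-formed
[nber] — violates constraint 5: syllable 1 onset /nb/: /n/ (nasal, 3) → /b/ (stop, 1) does not rise → ill-formed
[zsa] — violates constraint 5: syllable 1 onset /zs/: /z/ (fricative, 2) → /s/ (fricative, 2) does not rise → ill-formed
[snru.sa] — violates constraint 1: syllable 1 onset /snr/ has 3 consonants (> 2) → ill-formed
Well-formed: [zra.rwad], [bub.nra] → 2.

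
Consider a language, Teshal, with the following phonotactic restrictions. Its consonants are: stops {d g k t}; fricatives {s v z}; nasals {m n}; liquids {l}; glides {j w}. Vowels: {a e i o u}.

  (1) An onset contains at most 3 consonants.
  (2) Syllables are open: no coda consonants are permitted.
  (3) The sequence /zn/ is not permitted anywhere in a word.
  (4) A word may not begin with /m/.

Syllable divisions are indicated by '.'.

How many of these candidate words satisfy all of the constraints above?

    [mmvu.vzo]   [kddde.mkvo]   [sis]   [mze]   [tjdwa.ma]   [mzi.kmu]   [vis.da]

[mmvu.vzo] — violates constraint 4: word begins with /m/ → not permitted
[kddde.mkvo] — violates constraint 1: syllable 1 onset /kddd/ has 4 consonants (> 3) → not permitted
[sis] — violates constraint 2: syllable 1 coda /s/ has 1 consonant (> 0) → not permitted
[mze] — violates constraint 4: word begins with /m/ → not permitted
[tjdwa.ma] — violates constraint 1: syllable 1 onset /tjdw/ has 4 consonants (> 3) → not permitted
[mzi.kmu] — violates constraint 4: word begins with /m/ → not permitted
[vis.da] — violates constraint 2: syllable 1 coda /s/ has 1 consonant (> 0) → not permitted
No form is permitted → 0.

0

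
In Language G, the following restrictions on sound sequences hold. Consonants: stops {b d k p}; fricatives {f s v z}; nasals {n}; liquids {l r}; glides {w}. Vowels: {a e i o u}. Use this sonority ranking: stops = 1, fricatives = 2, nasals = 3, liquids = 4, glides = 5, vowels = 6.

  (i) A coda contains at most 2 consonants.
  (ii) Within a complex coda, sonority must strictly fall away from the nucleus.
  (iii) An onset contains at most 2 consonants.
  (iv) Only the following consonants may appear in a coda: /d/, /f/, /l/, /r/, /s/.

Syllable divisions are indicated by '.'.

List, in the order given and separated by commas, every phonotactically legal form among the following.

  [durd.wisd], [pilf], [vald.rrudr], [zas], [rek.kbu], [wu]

[durd.wisd] — σ1 onset /d/, coda /rd/ (4→1 falls) ok; σ2 onset /w/, coda /sd/ (2→1 falls) ok → phonotactically legal
[pilf] — σ1 onset /p/, coda /lf/ (4→2 falls) ok → phonotactically legal
[vald.rrudr] — violates constraint (ii): syllable 2 coda /dr/: /d/ (stop, 1) → /r/ (liquid, 4) does not fall → phonotactically illegal
[zas] — σ1 onset /z/, coda /s/ ok → phonotactically legal
[rek.kbu] — violates constraint (iv): syllable 1 coda contains /k/, which is not a licensed coda consonant → phonotactically illegal
[wu] — σ1 onset /w/, coda /∅/ ok → phonotactically legal

[durd.wisd], [pilf], [zas], [wu]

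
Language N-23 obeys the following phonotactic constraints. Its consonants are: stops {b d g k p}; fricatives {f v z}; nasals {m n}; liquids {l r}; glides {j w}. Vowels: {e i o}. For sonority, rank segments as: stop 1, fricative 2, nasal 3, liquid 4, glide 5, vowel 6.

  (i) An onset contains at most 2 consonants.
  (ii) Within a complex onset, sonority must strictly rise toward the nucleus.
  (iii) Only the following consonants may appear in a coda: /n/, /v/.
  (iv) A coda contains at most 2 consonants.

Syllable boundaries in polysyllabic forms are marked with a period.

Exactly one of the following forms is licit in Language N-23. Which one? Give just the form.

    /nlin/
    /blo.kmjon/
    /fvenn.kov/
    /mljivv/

/nlin/ — σ1 onset /nl/ (3→4 rises), coda /n/ ok → licit
/blo.kmjon/ — violates constraint (i): syllable 2 onset /kmj/ has 3 consonants (> 2) → illicit
/fvenn.kov/ — violates constraint (ii): syllable 1 onset /fv/: /f/ (fricative, 2) → /v/ (fricative, 2) does not rise → illicit
/mljivv/ — violates constraint (i): syllable 1 onset /mlj/ has 3 consonants (> 2) → illicit

/nlin/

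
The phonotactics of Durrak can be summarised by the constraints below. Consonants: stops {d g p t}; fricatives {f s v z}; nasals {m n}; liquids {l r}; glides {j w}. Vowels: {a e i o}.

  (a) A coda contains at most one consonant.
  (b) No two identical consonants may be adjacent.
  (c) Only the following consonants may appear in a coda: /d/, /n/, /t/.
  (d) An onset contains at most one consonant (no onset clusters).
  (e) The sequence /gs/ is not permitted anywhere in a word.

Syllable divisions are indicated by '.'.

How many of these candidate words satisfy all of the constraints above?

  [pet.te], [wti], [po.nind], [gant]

0

[pet.te] — violates constraint (b): adjacent identical consonants /tt/ → not permitted
[wti] — violates constraint (d): syllable 1 onset /wt/ has 2 consonants (> 1) → not permitted
[po.nind] — violates constraint (a): syllable 2 coda /nd/ has 2 consonants (> 1) → not permitted
[gant] — violates constraint (a): syllable 1 coda /nt/ has 2 consonants (> 1) → not permitted
No form is permitted → 0.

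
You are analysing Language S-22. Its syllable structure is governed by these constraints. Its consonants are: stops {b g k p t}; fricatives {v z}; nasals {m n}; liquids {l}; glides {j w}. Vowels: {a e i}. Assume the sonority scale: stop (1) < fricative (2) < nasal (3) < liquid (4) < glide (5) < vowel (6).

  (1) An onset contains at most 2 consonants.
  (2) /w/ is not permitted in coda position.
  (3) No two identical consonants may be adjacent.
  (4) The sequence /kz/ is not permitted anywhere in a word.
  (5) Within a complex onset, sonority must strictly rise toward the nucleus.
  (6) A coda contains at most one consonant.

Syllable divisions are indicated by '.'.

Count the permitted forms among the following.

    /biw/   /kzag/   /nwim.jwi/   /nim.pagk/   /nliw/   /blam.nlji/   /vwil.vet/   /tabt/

1

/biw/ — violates constraint 2: syllable 1 coda contains /w/ → not permitted
/kzag/ — violates constraint 4: contains banned sequence /kz/ → not permitted
/nwim.jwi/ — violates constraint 5: syllable 2 onset /jw/: /j/ (glide, 5) → /w/ (glide, 5) does not rise → not permitted
/nim.pagk/ — violates constraint 6: syllable 2 coda /gk/ has 2 consonants (> 1) → not permitted
/nliw/ — violates constraint 2: syllable 1 coda contains /w/ → not permitted
/blam.nlji/ — violates constraint 1: syllable 2 onset /nlj/ has 3 consonants (> 2) → not permitted
/vwil.vet/ — σ1 onset /vw/ (2→5 rises), coda /l/ ok; σ2 onset /v/, coda /t/ ok → permitted
/tabt/ — violates constraint 6: syllable 1 coda /bt/ has 2 consonants (> 1) → not permitted
Permitted: /vwil.vet/ → 1.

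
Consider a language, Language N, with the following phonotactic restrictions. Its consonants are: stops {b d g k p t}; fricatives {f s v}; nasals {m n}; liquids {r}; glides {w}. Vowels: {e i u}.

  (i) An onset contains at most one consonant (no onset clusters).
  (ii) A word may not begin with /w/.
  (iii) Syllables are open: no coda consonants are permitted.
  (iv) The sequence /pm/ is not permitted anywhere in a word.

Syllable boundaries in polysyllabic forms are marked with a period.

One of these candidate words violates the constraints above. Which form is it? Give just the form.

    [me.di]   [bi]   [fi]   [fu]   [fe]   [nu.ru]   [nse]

[nse]

[me.di] — σ1 onset /m/, coda /∅/ ok; σ2 onset /d/, coda /∅/ ok → phonotactically legal
[bi] — σ1 onset /b/, coda /∅/ ok → phonotactically legal
[fi] — σ1 onset /f/, coda /∅/ ok → phonotactically legal
[fu] — σ1 onset /f/, coda /∅/ ok → phonotactically legal
[fe] — σ1 onset /f/, coda /∅/ ok → phonotactically legal
[nu.ru] — σ1 onset /n/, coda /∅/ ok; σ2 onset /r/, coda /∅/ ok → phonotactically legal
[nse] — violates constraint (i): syllable 1 onset /ns/ has 2 consonants (> 1) → phonotactically illegal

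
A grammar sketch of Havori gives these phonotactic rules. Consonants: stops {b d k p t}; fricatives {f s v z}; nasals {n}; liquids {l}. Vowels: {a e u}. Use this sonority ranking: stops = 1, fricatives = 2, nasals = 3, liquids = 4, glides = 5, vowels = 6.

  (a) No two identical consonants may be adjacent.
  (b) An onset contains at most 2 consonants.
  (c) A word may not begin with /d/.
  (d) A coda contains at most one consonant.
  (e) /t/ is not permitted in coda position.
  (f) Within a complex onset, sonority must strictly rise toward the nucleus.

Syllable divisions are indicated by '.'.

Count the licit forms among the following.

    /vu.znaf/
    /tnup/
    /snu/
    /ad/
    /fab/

5

/vu.znaf/ — σ1 onset /v/, coda /∅/ ok; σ2 onset /zn/ (2→3 rises), coda /f/ ok → licit
/tnup/ — σ1 onset /tn/ (1→3 rises), coda /p/ ok → licit
/snu/ — σ1 onset /sn/ (2→3 rises), coda /∅/ ok → licit
/ad/ — σ1 onset /∅/, coda /d/ ok → licit
/fab/ — σ1 onset /f/, coda /b/ ok → licit
Licit: /vu.znaf/, /tnup/, /snu/, /ad/, /fab/ → 5.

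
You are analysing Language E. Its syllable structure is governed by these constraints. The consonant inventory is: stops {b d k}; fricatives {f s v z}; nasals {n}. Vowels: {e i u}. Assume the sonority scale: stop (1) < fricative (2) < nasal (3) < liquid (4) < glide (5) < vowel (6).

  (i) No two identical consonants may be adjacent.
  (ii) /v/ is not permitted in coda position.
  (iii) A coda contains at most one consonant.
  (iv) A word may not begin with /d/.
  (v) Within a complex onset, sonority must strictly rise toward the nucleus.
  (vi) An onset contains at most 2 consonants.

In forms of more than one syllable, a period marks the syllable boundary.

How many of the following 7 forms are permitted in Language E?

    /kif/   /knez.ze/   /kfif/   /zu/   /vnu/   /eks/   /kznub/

/kif/ — σ1 onset /k/, coda /f/ ok → permitted
/knez.ze/ — violates constraint (i): adjacent identical consonants /zz/ → not permitted
/kfif/ — σ1 onset /kf/ (1→2 rises), coda /f/ ok → permitted
/zu/ — σ1 onset /z/, coda /∅/ ok → permitted
/vnu/ — σ1 onset /vn/ (2→3 rises), coda /∅/ ok → permitted
/eks/ — violates constraint (iii): syllable 1 coda /ks/ has 2 consonants (> 1) → not permitted
/kznub/ — violates constraint (vi): syllable 1 onset /kzn/ has 3 consonants (> 2) → not permitted
Permitted: /kif/, /kfif/, /zu/, /vnu/ → 4.

4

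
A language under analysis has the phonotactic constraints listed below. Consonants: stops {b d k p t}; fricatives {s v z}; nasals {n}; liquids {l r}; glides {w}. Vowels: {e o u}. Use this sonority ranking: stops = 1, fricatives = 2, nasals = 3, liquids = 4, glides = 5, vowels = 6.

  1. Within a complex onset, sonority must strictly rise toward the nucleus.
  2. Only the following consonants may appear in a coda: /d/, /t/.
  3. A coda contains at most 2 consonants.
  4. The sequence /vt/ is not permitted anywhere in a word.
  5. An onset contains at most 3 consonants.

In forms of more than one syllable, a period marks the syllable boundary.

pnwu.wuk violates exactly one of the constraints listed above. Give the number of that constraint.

pnwu.wuk: syllable 2 coda contains /k/, which is not a licensed coda consonant.
This is a violation of constraint 2: "Only the following consonants may appear in a coda: /d/, /t/."
The remaining constraints (1, 3, 4, 5) are satisfied.

2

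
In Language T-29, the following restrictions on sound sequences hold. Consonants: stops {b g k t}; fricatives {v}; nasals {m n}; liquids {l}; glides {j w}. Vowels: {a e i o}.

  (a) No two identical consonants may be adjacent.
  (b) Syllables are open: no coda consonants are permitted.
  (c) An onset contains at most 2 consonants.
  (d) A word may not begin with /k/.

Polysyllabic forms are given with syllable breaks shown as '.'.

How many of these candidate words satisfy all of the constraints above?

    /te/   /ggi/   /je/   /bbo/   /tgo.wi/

3

/te/ — σ1 onset /t/, coda /∅/ ok → well-formed
/ggi/ — violates constraint (a): adjacent identical consonants /gg/ → ill-formed
/je/ — σ1 onset /j/, coda /∅/ ok → well-formed
/bbo/ — violates constraint (a): adjacent identical consonants /bb/ → ill-formed
/tgo.wi/ — σ1 onset /tg/ (2C), coda /∅/ ok; σ2 onset /w/, coda /∅/ ok → well-formed
Well-formed: /te/, /je/, /tgo.wi/ → 3.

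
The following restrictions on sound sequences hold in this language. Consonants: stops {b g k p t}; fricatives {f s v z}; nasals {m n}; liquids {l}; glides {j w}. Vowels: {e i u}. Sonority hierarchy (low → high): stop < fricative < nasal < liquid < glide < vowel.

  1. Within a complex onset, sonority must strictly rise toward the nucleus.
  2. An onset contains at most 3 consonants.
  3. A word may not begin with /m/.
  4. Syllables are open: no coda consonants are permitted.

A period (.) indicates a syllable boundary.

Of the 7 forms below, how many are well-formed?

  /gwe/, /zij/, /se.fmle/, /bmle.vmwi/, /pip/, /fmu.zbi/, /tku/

/gwe/ — σ1 onset /gw/ (1→5 rises), coda /∅/ ok → well-formed
/zij/ — violates constraint 4: syllable 1 coda /j/ has 1 consonant (> 0) → ill-formed
/se.fmle/ — σ1 onset /s/, coda /∅/ ok; σ2 onset /fml/ (2→3→4 rises), coda /∅/ ok → well-formed
/bmle.vmwi/ — σ1 onset /bml/ (1→3→4 rises), coda /∅/ ok; σ2 onset /vmw/ (2→3→5 rises), coda /∅/ ok → well-formed
/pip/ — violates constraint 4: syllable 1 coda /p/ has 1 consonant (> 0) → ill-formed
/fmu.zbi/ — violates constraint 1: syllable 2 onset /zb/: /z/ (fricative, 2) → /b/ (stop, 1) does not rise → ill-formed
/tku/ — violates constraint 1: syllable 1 onset /tk/: /t/ (stop, 1) → /k/ (stop, 1) does not rise → ill-formed
Well-formed: /gwe/, /se.fmle/, /bmle.vmwi/ → 3.

3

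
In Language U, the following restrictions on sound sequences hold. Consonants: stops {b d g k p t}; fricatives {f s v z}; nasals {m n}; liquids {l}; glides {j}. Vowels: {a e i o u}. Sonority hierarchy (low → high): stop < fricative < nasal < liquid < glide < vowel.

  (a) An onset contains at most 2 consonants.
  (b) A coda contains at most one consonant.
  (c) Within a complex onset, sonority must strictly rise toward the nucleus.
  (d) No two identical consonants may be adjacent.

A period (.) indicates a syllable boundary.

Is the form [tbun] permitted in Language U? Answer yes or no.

[tbun] — violates constraint (c): syllable 1 onset /tb/: /t/ (stop, 1) → /b/ (stop, 1) does not rise → not permitted

no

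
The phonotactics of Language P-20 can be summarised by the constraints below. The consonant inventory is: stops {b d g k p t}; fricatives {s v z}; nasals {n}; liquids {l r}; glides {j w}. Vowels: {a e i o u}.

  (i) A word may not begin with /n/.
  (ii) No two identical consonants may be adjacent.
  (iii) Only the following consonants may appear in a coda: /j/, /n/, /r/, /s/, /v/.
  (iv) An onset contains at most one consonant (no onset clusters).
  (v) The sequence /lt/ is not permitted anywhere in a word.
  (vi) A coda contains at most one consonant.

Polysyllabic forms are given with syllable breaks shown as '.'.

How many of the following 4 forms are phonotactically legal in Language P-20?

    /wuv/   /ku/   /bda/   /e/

3

/wuv/ — σ1 onset /w/, coda /v/ ok → phonotactically legal
/ku/ — σ1 onset /k/, coda /∅/ ok → phonotactically legal
/bda/ — violates constraint (iv): syllable 1 onset /bd/ has 2 consonants (> 1) → phonotactically illegal
/e/ — σ1 onset /∅/, coda /∅/ ok → phonotactically legal
Phonotactically legal: /wuv/, /ku/, /e/ → 3.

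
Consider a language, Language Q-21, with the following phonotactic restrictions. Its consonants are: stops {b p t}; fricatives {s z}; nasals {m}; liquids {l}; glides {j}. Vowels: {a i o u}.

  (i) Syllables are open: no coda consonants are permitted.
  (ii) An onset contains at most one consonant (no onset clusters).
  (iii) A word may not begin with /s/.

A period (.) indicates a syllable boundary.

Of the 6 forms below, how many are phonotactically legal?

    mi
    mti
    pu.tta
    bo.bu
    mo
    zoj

3

mi — σ1 onset /m/, coda /∅/ ok → phonotactically legal
mti — violates constraint (ii): syllable 1 onset /mt/ has 2 consonants (> 1) → phonotactically illegal
pu.tta — violates constraint (ii): syllable 2 onset /tt/ has 2 consonants (> 1) → phonotactically illegal
bo.bu — σ1 onset /b/, coda /∅/ ok; σ2 onset /b/, coda /∅/ ok → phonotactically legal
mo — σ1 onset /m/, coda /∅/ ok → phonotactically legal
zoj — violates constraint (i): syllable 1 coda /j/ has 1 consonant (> 0) → phonotactically illegal
Phonotactically legal: mi, bo.bu, mo → 3.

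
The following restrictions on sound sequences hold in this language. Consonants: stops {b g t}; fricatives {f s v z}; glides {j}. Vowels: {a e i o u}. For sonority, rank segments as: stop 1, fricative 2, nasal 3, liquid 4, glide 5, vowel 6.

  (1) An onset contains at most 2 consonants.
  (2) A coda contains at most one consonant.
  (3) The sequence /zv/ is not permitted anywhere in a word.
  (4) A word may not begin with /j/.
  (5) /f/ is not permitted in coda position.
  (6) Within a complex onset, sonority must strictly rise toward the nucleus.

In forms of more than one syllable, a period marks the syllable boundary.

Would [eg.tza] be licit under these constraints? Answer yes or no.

[eg.tza] — σ1 onset /∅/, coda /g/ ok; σ2 onset /tz/ (1→2 rises), coda /∅/ ok → licit

yes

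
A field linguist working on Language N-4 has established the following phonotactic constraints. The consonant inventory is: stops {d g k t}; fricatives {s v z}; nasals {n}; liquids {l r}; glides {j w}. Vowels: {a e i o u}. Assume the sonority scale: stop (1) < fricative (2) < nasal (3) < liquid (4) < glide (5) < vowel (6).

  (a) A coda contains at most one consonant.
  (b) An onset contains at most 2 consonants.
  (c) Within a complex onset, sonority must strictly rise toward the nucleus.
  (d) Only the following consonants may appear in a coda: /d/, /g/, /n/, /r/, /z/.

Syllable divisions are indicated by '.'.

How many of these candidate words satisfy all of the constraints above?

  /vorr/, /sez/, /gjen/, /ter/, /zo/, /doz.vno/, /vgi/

/vorr/ — violates constraint (a): syllable 1 coda /rr/ has 2 consonants (> 1) → illicit
/sez/ — σ1 onset /s/, coda /z/ ok → licit
/gjen/ — σ1 onset /gj/ (1→5 rises), coda /n/ ok → licit
/ter/ — σ1 onset /t/, coda /r/ ok → licit
/zo/ — σ1 onset /z/, coda /∅/ ok → licit
/doz.vno/ — σ1 onset /d/, coda /z/ ok; σ2 onset /vn/ (2→3 rises), coda /∅/ ok → licit
/vgi/ — violates constraint (c): syllable 1 onset /vg/: /v/ (fricative, 2) → /g/ (stop, 1) does not rise → illicit
Licit: /sez/, /gjen/, /ter/, /zo/, /doz.vno/ → 5.

5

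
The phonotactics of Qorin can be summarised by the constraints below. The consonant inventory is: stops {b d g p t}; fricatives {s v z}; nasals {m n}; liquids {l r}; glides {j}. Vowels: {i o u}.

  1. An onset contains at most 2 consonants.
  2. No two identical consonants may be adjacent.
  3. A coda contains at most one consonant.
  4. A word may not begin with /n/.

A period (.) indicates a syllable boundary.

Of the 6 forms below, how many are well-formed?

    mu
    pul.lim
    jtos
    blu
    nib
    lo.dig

4

mu — σ1 onset /m/, coda /∅/ ok → well-formed
pul.lim — violates constraint 2: adjacent identical consonants /ll/ → ill-formed
jtos — σ1 onset /jt/ (2C), coda /s/ ok → well-formed
blu — σ1 onset /bl/ (2C), coda /∅/ ok → well-formed
nib — violates constraint 4: word begins with /n/ → ill-formed
lo.dig — σ1 onset /l/, coda /∅/ ok; σ2 onset /d/, coda /g/ ok → well-formed
Well-formed: mu, jtos, blu, lo.dig → 4.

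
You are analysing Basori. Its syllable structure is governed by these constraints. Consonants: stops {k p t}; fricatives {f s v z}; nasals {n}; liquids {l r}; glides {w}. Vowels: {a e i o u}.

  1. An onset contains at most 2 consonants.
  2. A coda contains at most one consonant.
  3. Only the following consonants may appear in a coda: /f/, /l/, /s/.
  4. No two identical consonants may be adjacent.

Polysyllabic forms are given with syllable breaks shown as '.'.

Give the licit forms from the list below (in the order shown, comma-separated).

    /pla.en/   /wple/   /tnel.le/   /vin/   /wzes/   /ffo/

/wzes/

/pla.en/ — violates constraint 3: syllable 2 coda contains /n/, which is not a licensed coda consonant → illicit
/wple/ — violates constraint 1: syllable 1 onset /wpl/ has 3 consonants (> 2) → illicit
/tnel.le/ — violates constraint 4: adjacent identical consonants /ll/ → illicit
/vin/ — violates constraint 3: syllable 1 coda contains /n/, which is not a licensed coda consonant → illicit
/wzes/ — σ1 onset /wz/ (2C), coda /s/ ok → licit
/ffo/ — violates constraint 4: adjacent identical consonants /ff/ → illicit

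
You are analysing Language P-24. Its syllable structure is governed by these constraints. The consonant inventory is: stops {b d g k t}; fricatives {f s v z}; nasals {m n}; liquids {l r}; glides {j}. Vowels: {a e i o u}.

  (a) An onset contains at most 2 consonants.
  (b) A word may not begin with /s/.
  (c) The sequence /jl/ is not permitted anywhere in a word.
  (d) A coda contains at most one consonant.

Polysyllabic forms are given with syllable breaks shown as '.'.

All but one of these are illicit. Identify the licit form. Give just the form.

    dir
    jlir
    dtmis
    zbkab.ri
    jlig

dir

dir — σ1 onset /d/, coda /r/ ok → licit
jlir — violates constraint (c): contains banned sequence /jl/ → illicit
dtmis — violates constraint (a): syllable 1 onset /dtm/ has 3 consonants (> 2) → illicit
zbkab.ri — violates constraint (a): syllable 1 onset /zbk/ has 3 consonants (> 2) → illicit
jlig — violates constraint (c): contains banned sequence /jl/ → illicit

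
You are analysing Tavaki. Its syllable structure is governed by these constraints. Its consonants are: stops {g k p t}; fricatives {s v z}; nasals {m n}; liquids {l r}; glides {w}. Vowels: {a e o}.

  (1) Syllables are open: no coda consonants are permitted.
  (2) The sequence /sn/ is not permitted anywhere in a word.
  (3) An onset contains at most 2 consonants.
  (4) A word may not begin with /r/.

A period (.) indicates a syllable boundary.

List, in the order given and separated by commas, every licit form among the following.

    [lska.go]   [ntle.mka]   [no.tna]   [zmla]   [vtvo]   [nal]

[no.tna]

[lska.go] — violates constraint 3: syllable 1 onset /lsk/ has 3 consonants (> 2) → illicit
[ntle.mka] — violates constraint 3: syllable 1 onset /ntl/ has 3 consonants (> 2) → illicit
[no.tna] — σ1 onset /n/, coda /∅/ ok; σ2 onset /tn/ (2C), coda /∅/ ok → licit
[zmla] — violates constraint 3: syllable 1 onset /zml/ has 3 consonants (> 2) → illicit
[vtvo] — violates constraint 3: syllable 1 onset /vtv/ has 3 consonants (> 2) → illicit
[nal] — violates constraint 1: syllable 1 coda /l/ has 1 consonant (> 0) → illicit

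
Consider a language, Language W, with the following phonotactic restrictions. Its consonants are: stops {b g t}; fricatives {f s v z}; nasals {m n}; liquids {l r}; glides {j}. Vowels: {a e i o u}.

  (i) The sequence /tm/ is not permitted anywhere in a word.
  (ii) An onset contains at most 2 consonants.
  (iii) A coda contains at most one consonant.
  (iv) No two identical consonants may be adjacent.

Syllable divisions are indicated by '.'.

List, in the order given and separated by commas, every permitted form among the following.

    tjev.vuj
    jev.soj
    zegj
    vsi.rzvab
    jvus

jev.soj, jvus

tjev.vuj — violates constraint (iv): adjacent identical consonants /vv/ → not permitted
jev.soj — σ1 onset /j/, coda /v/ ok; σ2 onset /s/, coda /j/ ok → permitted
zegj — violates constraint (iii): syllable 1 coda /gj/ has 2 consonants (> 1) → not permitted
vsi.rzvab — violates constraint (ii): syllable 2 onset /rzv/ has 3 consonants (> 2) → not permitted
jvus — σ1 onset /jv/ (2C), coda /s/ ok → permitted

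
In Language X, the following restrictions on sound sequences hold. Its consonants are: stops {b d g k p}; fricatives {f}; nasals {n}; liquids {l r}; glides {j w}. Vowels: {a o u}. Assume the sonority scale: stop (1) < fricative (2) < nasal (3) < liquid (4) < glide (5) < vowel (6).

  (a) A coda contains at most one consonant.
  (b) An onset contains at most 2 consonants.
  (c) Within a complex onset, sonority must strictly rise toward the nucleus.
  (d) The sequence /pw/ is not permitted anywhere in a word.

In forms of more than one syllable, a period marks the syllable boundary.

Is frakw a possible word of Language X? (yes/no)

frakw — violates constraint (a): syllable 1 coda /kw/ has 2 consonants (> 1) → not permitted

no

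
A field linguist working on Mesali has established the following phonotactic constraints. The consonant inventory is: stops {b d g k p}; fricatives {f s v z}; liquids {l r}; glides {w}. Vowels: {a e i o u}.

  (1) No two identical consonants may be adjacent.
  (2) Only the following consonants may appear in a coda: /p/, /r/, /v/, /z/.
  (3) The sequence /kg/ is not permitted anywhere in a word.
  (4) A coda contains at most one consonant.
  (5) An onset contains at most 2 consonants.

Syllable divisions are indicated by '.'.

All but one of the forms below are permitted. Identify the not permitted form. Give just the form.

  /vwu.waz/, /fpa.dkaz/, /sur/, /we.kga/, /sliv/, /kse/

/vwu.waz/ — σ1 onset /vw/ (2C), coda /∅/ ok; σ2 onset /w/, coda /z/ ok → permitted
/fpa.dkaz/ — σ1 onset /fp/ (2C), coda /∅/ ok; σ2 onset /dk/ (2C), coda /z/ ok → permitted
/sur/ — σ1 onset /s/, coda /r/ ok → permitted
/we.kga/ — violates constraint 3: contains banned sequence /kg/ → not permitted
/sliv/ — σ1 onset /sl/ (2C), coda /v/ ok → permitted
/kse/ — σ1 onset /ks/ (2C), coda /∅/ ok → permitted

/we.kga/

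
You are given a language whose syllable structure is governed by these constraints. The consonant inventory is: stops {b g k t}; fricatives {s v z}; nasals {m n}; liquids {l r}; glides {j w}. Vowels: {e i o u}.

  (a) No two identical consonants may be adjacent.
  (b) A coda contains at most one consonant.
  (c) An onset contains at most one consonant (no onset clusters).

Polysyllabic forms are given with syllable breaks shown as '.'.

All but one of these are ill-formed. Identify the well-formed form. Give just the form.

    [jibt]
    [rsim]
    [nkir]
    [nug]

[jibt] — violates constraint (b): syllable 1 coda /bt/ has 2 consonants (> 1) → ill-formed
[rsim] — violates constraint (c): syllable 1 onset /rs/ has 2 consonants (> 1) → ill-formed
[nkir] — violates constraint (c): syllable 1 onset /nk/ has 2 consonants (> 1) → ill-formed
[nug] — σ1 onset /n/, coda /g/ ok → well-formed

[nug]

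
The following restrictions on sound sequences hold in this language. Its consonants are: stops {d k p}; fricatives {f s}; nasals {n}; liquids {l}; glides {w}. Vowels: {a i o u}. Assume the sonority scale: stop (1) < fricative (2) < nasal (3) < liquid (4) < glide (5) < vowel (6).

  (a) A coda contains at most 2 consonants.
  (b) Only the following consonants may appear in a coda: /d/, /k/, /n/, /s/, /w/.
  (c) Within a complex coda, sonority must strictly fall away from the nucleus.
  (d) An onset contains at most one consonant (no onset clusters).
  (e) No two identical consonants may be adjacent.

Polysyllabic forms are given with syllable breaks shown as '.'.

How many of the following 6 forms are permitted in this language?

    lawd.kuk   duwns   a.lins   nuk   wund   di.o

5

lawd.kuk — σ1 onset /l/, coda /wd/ (5→1 falls) ok; σ2 onset /k/, coda /k/ ok → permitted
duwns — violates constraint (a): syllable 1 coda /wns/ has 3 consonants (> 2) → not permitted
a.lins — σ1 onset /∅/, coda /∅/ ok; σ2 onset /l/, coda /ns/ (3→2 falls) ok → permitted
nuk — σ1 onset /n/, coda /k/ ok → permitted
wund — σ1 onset /w/, coda /nd/ (3→1 falls) ok → permitted
di.o — σ1 onset /d/, coda /∅/ ok; σ2 onset /∅/, coda /∅/ ok → permitted
Permitted: lawd.kuk, a.lins, nuk, wund, di.o → 5.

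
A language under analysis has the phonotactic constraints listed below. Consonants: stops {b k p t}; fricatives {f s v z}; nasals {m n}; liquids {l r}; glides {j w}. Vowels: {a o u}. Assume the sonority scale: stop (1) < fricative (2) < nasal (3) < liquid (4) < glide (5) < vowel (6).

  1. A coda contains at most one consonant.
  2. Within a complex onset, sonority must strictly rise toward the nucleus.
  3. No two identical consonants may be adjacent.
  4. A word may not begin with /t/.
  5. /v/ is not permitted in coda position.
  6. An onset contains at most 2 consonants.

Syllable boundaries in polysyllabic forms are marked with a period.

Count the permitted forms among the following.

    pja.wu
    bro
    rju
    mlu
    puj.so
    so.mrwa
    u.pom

6

pja.wu — σ1 onset /pj/ (1→5 rises), coda /∅/ ok; σ2 onset /w/, coda /∅/ ok → permitted
bro — σ1 onset /br/ (1→4 rises), coda /∅/ ok → permitted
rju — σ1 onset /rj/ (4→5 rises), coda /∅/ ok → permitted
mlu — σ1 onset /ml/ (3→4 rises), coda /∅/ ok → permitted
puj.so — σ1 onset /p/, coda /j/ ok; σ2 onset /s/, coda /∅/ ok → permitted
so.mrwa — violates constraint 6: syllable 2 onset /mrw/ has 3 consonants (> 2) → not permitted
u.pom — σ1 onset /∅/, coda /∅/ ok; σ2 onset /p/, coda /m/ ok → permitted
Permitted: pja.wu, bro, rju, mlu, puj.so, u.pom → 6.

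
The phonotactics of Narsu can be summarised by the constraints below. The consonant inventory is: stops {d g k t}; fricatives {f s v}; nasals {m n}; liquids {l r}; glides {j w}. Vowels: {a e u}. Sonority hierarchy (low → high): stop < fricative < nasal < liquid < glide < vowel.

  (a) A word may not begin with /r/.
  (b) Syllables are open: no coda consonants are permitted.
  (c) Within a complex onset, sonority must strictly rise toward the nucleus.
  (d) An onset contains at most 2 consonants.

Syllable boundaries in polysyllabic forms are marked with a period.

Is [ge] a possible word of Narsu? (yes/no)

[ge] — σ1 onset /g/, coda /∅/ ok → well-formed

yes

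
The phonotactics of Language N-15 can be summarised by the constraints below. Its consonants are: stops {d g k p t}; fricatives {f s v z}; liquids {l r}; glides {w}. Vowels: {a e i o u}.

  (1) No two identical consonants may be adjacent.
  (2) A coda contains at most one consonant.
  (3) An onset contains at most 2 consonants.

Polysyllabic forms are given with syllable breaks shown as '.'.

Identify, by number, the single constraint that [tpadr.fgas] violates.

[tpadr.fgas]: syllable 1 coda /dr/ has 2 consonants (> 1).
This is a violation of constraint 2: "A coda contains at most one consonant."
The remaining constraints (1, 3) are satisfied.

2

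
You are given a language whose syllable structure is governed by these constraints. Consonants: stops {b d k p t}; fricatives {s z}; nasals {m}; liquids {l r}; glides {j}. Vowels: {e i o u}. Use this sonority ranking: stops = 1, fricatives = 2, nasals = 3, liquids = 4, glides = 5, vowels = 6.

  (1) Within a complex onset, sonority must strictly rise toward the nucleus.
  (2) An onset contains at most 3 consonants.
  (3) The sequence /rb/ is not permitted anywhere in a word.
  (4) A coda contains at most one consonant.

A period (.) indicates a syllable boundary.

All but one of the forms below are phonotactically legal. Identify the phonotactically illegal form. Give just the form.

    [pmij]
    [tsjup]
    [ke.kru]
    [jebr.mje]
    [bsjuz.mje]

[jebr.mje]

[pmij] — σ1 onset /pm/ (1→3 rises), coda /j/ ok → phonotactically legal
[tsjup] — σ1 onset /tsj/ (1→2→5 rises), coda /p/ ok → phonotactically legal
[ke.kru] — σ1 onset /k/, coda /∅/ ok; σ2 onset /kr/ (1→4 rises), coda /∅/ ok → phonotactically legal
[jebr.mje] — violates constraint 4: syllable 1 coda /br/ has 2 consonants (> 1) → phonotactically illegal
[bsjuz.mje] — σ1 onset /bsj/ (1→2→5 rises), coda /z/ ok; σ2 onset /mj/ (3→5 rises), coda /∅/ ok → phonotactically legal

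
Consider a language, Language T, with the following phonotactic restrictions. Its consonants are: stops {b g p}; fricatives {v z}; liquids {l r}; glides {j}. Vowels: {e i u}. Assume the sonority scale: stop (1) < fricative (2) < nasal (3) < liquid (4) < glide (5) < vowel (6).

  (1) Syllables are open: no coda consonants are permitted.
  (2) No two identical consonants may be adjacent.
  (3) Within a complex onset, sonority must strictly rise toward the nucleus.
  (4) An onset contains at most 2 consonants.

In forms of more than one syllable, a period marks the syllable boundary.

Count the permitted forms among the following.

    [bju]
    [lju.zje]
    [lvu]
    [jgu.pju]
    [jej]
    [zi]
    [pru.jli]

[bju] — σ1 onset /bj/ (1→5 rises), coda /∅/ ok → permitted
[lju.zje] — σ1 onset /lj/ (4→5 rises), coda /∅/ ok; σ2 onset /zj/ (2→5 rises), coda /∅/ ok → permitted
[lvu] — violates constraint 3: syllable 1 onset /lv/: /l/ (liquid, 4) → /v/ (fricative, 2) does not rise → not permitted
[jgu.pju] — violates constraint 3: syllable 1 onset /jg/: /j/ (glide, 5) → /g/ (stop, 1) does not rise → not permitted
[jej] — violates constraint 1: syllable 1 coda /j/ has 1 consonant (> 0) → not permitted
[zi] — σ1 onset /z/, coda /∅/ ok → permitted
[pru.jli] — violates constraint 3: syllable 2 onset /jl/: /j/ (glide, 5) → /l/ (liquid, 4) does not rise → not permitted
Permitted: [bju], [lju.zje], [zi] → 3.

3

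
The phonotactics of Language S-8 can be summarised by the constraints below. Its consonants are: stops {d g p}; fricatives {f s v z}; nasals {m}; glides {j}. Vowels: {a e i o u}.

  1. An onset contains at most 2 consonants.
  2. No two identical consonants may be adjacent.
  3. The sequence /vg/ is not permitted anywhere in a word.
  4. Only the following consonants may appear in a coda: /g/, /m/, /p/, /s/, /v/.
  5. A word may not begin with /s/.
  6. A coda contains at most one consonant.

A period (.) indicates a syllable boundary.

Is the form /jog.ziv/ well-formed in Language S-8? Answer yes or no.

/jog.ziv/ — σ1 onset /j/, coda /g/ ok; σ2 onset /z/, coda /v/ ok → well-formed

yes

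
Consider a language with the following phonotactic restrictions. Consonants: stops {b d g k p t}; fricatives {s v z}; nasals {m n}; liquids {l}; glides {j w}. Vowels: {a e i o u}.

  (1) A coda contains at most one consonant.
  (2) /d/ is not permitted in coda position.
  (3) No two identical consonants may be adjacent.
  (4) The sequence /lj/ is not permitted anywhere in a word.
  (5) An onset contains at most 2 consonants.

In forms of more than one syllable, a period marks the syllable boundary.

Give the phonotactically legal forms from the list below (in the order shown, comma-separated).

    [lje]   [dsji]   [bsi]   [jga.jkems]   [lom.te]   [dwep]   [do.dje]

[bsi], [lom.te], [dwep], [do.dje]

[lje] — violates constraint 4: contains banned sequence /lj/ → phonotactically illegal
[dsji] — violates constraint 5: syllable 1 onset /dsj/ has 3 consonants (> 2) → phonotactically illegal
[bsi] — σ1 onset /bs/ (2C), coda /∅/ ok → phonotactically legal
[jga.jkems] — violates constraint 1: syllable 2 coda /ms/ has 2 consonants (> 1) → phonotactically illegal
[lom.te] — σ1 onset /l/, coda /m/ ok; σ2 onset /t/, coda /∅/ ok → phonotactically legal
[dwep] — σ1 onset /dw/ (2C), coda /p/ ok → phonotactically legal
[do.dje] — σ1 onset /d/, coda /∅/ ok; σ2 onset /dj/ (2C), coda /∅/ ok → phonotactically legal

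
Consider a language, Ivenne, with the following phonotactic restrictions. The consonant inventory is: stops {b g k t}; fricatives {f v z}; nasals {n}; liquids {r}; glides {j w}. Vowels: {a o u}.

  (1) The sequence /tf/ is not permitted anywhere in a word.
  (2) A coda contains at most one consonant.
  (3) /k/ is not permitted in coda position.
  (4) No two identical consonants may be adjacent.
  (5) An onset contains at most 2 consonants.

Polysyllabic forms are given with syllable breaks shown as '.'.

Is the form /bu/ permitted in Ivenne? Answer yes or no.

yes

/bu/ — σ1 onset /b/, coda /∅/ ok → permitted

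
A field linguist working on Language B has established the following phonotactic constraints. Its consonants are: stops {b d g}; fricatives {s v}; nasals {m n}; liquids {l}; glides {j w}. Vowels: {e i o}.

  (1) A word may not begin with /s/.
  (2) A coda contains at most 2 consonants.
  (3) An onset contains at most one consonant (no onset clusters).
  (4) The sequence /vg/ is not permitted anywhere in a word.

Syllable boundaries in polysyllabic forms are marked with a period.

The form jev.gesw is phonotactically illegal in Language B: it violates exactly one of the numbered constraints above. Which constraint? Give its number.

4

jev.gesw: contains banned sequence /vg/.
This is a violation of constraint 4: "The sequence /vg/ is not permitted anywhere in a word."
The remaining constraints (1, 2, 3) are satisfied.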